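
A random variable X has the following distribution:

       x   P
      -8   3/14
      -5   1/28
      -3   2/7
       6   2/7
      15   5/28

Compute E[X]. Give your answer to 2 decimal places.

E[X] = (3/14)·(-8) + (1/28)·(-5) + (2/7)·(-3) + (2/7)·6 + (5/28)·15
     = 23/14 ≈ 1.64

1.64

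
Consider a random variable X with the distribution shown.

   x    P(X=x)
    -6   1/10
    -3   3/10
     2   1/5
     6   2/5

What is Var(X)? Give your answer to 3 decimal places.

19.810

E[X] = (1/10)·(-6) + (3/10)·(-3) + (1/5)·2 + (2/5)·6 = 13/10
E[X²] = (1/10)·36 + (3/10)·9 + (1/5)·4 + (2/5)·36 = 43/2
Var(X) = 43/2 − (13/10)² = 1981/100 ≈ 19.810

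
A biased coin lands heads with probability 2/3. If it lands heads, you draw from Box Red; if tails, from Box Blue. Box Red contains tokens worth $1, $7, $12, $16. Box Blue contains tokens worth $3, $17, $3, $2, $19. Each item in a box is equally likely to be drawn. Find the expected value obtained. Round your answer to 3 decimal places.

E[X | Box Red] = (1 + 7 + 12 + 16)/4 = 9
E[X | Box Blue] = (3 + 17 + 3 + 2 + 19)/5 = 44/5
E[X] = (2/3)·9 + (1/3)·44/5 = 134/15 ≈ 8.933

$8.933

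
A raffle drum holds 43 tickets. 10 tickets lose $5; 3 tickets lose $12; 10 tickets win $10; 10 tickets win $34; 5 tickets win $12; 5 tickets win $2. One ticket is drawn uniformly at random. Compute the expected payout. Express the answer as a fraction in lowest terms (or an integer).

424/43 dollars

E[payout] = (10/43)·(-5) + (3/43)·(-12) + (10/43)·10 + (10/43)·34 + (5/43)·12 + (5/43)·2 = 424/43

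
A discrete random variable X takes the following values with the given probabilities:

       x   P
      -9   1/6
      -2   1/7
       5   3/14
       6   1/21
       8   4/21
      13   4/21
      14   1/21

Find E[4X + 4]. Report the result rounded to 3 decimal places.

E[4x+4] = (1/6)·(-32) + (1/7)·(-4) + (3/14)·24 + (1/21)·28 + (4/21)·36 + (4/21)·56 + (1/21)·60
     = 440/21 ≈ 20.952

20.952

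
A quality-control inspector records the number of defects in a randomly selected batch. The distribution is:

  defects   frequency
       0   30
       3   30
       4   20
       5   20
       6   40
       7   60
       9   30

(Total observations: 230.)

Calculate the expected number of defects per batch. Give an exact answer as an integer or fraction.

120/23

Total = 230, so P(defects=0) = 30/230, etc.
E[X] = (3/23)·0 + (3/23)·3 + (2/23)·4 + (2/23)·5 + (4/23)·6 + (6/23)·7 + (3/23)·9
     = 120/23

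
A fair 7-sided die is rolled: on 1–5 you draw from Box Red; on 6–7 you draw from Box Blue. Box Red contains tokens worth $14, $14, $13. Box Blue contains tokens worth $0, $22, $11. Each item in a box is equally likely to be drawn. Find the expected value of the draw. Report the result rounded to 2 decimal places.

E[X | Box Red] = (14 + 14 + 13)/3 = 41/3
E[X | Box Blue] = (0 + 22 + 11)/3 = 11
E[X] = (5/7)·41/3 + (2/7)·11 = 271/21 ≈ 12.90

$12.90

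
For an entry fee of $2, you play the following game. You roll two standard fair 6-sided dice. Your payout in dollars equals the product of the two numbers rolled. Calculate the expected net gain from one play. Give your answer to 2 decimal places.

$10.25

Distribution of the product of the two numbers rolled: 1 w.p. 1/36, 2 w.p. 1/18, 3 w.p. 1/18, 4 w.p. 1/12, 5 w.p. 1/18, 6 w.p. 1/9, …
E[payout] = (1/36)·1 + (1/18)·2 + (1/18)·3 + (1/12)·4 + (1/18)·5 + (1/9)·6 + (1/18)·8 + (1/36)·9 + (1/18)·10 + (1/9)·12 + (1/18)·15 + (1/36)·16 + (1/18)·18 + (1/18)·20 + (1/18)·24 + (1/36)·25 + (1/18)·30 + (1/36)·36 = 49/4
Expected profit = 49/4 − 2 = 41/4 ≈ $10.25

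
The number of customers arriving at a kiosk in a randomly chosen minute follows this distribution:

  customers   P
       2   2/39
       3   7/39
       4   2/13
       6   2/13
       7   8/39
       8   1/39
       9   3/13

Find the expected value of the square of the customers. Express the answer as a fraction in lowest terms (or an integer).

E[X²] = (2/39)·4 + (7/39)·9 + (2/13)·16 + (2/13)·36 + (8/39)·49 + (1/39)·64 + (3/13)·81
     = 1568/39

1568/39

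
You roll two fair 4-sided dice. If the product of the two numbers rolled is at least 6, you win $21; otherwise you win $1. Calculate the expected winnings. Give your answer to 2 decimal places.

E[payout] = (1/2)·1 + (1/2)·21 = 11
≈ $11.00

$11.00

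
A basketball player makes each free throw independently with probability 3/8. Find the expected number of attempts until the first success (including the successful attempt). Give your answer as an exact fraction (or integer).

For a geometric distribution, E[trials] = 1/p = 1/(3/8) = 8/3.

8/3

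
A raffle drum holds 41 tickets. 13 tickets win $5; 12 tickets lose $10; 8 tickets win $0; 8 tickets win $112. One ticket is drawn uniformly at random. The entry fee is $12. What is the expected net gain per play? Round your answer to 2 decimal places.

E[payout] = (13/41)·5 + (12/41)·(-10) + (8/41)·0 + (8/41)·112 = 841/41
Expected profit = 841/41 − 12 = 349/41 ≈ $8.51

$8.51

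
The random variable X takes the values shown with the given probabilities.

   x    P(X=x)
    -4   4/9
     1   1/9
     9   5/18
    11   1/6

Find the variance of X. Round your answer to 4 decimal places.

E[X] = (4/9)·(-4) + (1/9)·1 + (5/18)·9 + (1/6)·11 = 8/3
E[X²] = (4/9)·16 + (1/9)·1 + (5/18)·81 + (1/6)·121 = 449/9
Var(X) = 449/9 − (8/3)² = 385/9 ≈ 42.7778

42.7778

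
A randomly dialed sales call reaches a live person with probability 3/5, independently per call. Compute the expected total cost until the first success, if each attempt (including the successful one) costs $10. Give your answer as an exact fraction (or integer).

50/3 dollars

E[#attempts] = 1/p = 5/3; E[cost] = 10·5/3 = 50/3.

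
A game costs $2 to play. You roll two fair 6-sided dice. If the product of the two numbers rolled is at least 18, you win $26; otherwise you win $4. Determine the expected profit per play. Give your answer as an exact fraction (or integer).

73/9 dollars

E[payout] = (13/18)·4 + (5/18)·26 = 91/9
Expected profit = 91/9 − 2 = 73/9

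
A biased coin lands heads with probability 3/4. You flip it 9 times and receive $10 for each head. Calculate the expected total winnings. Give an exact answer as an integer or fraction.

E[#heads] = 9·3/4 = 27/4 (linearity over flips).
E[winnings] = 10·27/4 = 135/2.

135/2 dollars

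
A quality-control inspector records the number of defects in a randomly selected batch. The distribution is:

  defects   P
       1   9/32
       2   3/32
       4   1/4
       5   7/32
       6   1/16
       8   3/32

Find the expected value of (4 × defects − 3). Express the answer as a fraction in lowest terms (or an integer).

E[4x-3] = (9/32)·1 + (3/32)·5 + (1/4)·13 + (7/32)·17 + (1/16)·21 + (3/32)·29
     = 47/4

47/4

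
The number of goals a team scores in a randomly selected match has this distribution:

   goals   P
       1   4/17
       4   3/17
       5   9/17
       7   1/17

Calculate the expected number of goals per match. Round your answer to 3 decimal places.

4.000

E[X] = (4/17)·1 + (3/17)·4 + (9/17)·5 + (1/17)·7
     = 4 ≈ 4.000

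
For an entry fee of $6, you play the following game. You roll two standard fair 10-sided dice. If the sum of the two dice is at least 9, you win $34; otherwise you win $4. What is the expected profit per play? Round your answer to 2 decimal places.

$19.60

E[payout] = (7/25)·4 + (18/25)·34 = 128/5
Expected profit = 128/5 − 6 = 98/5 ≈ $19.60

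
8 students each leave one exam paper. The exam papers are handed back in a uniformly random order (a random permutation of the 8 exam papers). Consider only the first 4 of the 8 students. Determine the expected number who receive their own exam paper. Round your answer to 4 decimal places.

Let Xᵢ = 1 if person i gets their own exam paper. For each i, P(Xᵢ=1) = 1/8.
By linearity of expectation, E[X₁+…+X_4] = 4·(1/8) = 1/2.
≈ 0.5000

0.5000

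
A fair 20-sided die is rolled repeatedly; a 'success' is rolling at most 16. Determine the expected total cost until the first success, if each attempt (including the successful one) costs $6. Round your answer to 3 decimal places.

E[#attempts] = 1/p = 5/4; E[cost] = 6·5/4 = 15/2.
≈ 7.500

$7.500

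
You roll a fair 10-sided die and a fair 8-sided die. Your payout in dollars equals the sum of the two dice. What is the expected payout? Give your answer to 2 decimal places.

Distribution of the sum of the two dice: 2 w.p. 1/80, 3 w.p. 1/40, 4 w.p. 3/80, 5 w.p. 1/20, 6 w.p. 1/16, 7 w.p. 3/40, …
E[payout] = (1/80)·2 + (1/40)·3 + (3/80)·4 + (1/20)·5 + (1/16)·6 + (3/40)·7 + (7/80)·8 + (1/10)·9 + (1/10)·10 + (1/10)·11 + (7/80)·12 + (3/40)·13 + (1/16)·14 + (1/20)·15 + (3/80)·16 + (1/40)·17 + (1/80)·18 = 10
≈ $10.00

$10.00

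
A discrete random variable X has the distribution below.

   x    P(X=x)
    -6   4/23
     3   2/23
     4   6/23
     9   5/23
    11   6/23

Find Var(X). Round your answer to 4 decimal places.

E[X] = (4/23)·(-6) + (2/23)·3 + (6/23)·4 + (5/23)·9 + (6/23)·11 = 117/23
E[X²] = (4/23)·36 + (2/23)·9 + (6/23)·16 + (5/23)·81 + (6/23)·121 = 1389/23
Var(X) = 1389/23 − (117/23)² = 18258/529 ≈ 34.5142

34.5142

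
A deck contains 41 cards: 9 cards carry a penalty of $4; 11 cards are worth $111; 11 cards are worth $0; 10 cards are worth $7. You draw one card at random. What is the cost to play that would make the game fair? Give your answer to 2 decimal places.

$30.61

E[payout] = (9/41)·(-4) + (11/41)·111 + (11/41)·0 + (10/41)·7 = 1255/41
Fair fee = E[payout] = 1255/41 ≈ $30.61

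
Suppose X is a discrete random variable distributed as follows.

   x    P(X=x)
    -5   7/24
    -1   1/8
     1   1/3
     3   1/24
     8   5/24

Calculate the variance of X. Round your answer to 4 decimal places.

E[X] = (7/24)·(-5) + (1/8)·(-1) + (1/3)·1 + (1/24)·3 + (5/24)·8 = 13/24
E[X²] = (7/24)·25 + (1/8)·1 + (1/3)·1 + (1/24)·9 + (5/24)·64 = 515/24
Var(X) = 515/24 − (13/24)² = 12191/576 ≈ 21.1649

21.1649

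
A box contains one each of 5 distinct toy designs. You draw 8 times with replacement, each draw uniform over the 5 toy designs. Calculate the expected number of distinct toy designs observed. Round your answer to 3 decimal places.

4.161

Let Xⱼ=1 if type j appears at least once. P(Xⱼ=1) = 1 − ((5−1)/5)^8 = 325089/390625.
E[#distinct] = 5·325089/390625 = 325089/78125.
≈ 4.161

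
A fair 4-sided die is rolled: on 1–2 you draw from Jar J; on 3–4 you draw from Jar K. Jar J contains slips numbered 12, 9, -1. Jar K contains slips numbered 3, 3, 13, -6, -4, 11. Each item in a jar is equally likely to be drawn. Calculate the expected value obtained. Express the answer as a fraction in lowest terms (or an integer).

5

E[X | Jar J] = (12 + 9 − 1)/3 = 20/3
E[X | Jar K] = (3 + 3 + 13 − 6 − 4 + 11)/6 = 10/3
E[X] = (1/2)·20/3 + (1/2)·10/3 = 5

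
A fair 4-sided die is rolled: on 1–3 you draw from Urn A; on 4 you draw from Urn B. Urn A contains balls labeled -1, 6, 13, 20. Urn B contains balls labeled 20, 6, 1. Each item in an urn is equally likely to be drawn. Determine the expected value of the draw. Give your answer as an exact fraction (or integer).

75/8

E[X | Urn A] = (-1 + 6 + 13 + 20)/4 = 19/2
E[X | Urn B] = (20 + 6 + 1)/3 = 9
E[X] = (3/4)·19/2 + (1/4)·9 = 75/8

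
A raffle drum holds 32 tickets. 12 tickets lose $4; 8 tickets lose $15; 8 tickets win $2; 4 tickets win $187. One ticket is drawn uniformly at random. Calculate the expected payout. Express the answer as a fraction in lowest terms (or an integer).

149/8 dollars

E[payout] = (12/32)·(-4) + (8/32)·(-15) + (8/32)·2 + (4/32)·187 = 149/8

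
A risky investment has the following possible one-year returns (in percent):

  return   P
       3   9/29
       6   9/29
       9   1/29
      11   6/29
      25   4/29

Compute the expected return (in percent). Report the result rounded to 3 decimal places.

8.828

E[X] = (9/29)·3 + (9/29)·6 + (1/29)·9 + (6/29)·11 + (4/29)·25
     = 256/29 ≈ 8.828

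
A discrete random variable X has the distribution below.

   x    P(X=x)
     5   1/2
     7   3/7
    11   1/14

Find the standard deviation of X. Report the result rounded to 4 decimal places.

E[X] = 44/7, E[X²] = 295/7
Var(X) = E[X²] − (E[X])² = 295/7 − 1936/49 = 129/49
SD(X) = √(129/49) ≈ 1.6225

1.6225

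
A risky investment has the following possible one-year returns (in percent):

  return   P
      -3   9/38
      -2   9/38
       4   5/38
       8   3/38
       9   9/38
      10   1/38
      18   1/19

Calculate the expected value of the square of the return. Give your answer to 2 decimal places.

E[X²] = (9/38)·9 + (9/38)·4 + (5/38)·16 + (3/38)·64 + (9/38)·81 + (1/38)·100 + (1/19)·324
     = 933/19 ≈ 49.11

49.11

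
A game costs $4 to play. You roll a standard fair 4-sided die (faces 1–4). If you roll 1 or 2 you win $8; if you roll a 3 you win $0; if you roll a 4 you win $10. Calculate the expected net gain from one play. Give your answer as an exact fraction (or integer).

E[payout] = (1/4)·0 + (1/2)·8 + (1/4)·10 = 13/2
Expected profit = 13/2 − 4 = 5/2

5/2 dollars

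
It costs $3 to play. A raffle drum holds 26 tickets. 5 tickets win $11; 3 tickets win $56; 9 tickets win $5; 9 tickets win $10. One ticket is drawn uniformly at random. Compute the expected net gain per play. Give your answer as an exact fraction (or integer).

140/13 dollars

E[payout] = (5/26)·11 + (3/26)·56 + (9/26)·5 + (9/26)·10 = 179/13
Expected profit = 179/13 − 3 = 140/13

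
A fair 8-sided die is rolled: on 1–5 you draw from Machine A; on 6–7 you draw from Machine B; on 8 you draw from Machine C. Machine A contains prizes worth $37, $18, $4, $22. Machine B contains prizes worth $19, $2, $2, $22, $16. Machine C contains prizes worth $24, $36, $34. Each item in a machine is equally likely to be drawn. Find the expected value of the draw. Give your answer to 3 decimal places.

$19.623

E[X | Machine A] = (37 + 18 + 4 + 22)/4 = 81/4
E[X | Machine B] = (19 + 2 + 2 + 22 + 16)/5 = 61/5
E[X | Machine C] = (24 + 36 + 34)/3 = 94/3
E[X] = (5/8)·81/4 + (1/4)·61/5 + (1/8)·94/3 = 9419/480 ≈ 19.623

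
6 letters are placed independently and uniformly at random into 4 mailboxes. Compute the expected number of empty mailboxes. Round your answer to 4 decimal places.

Let Xⱼ=1 if mailbox j is empty. P(Xⱼ=1) = ((4-1)/4)^6 = 729/4096.
By linearity, E[#empty] = 4·729/4096 = 729/1024.
≈ 0.7119

0.7119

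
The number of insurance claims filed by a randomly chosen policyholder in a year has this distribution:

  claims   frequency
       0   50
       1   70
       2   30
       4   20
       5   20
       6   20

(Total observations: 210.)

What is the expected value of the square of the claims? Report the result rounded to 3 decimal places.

8.238

Total = 210, so P(claims=0) = 50/210, etc.
E[X²] = (5/21)·0 + (1/3)·1 + (1/7)·4 + (2/21)·16 + (2/21)·25 + (2/21)·36
     = 173/21 ≈ 8.238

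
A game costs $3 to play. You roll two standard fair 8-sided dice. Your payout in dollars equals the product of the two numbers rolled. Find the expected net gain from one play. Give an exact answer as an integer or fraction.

Distribution of the product of the two numbers rolled: 1 w.p. 1/64, 2 w.p. 1/32, 3 w.p. 1/32, 4 w.p. 3/64, 5 w.p. 1/32, 6 w.p. 1/16, …
E[payout] = (1/64)·1 + (1/32)·2 + (1/32)·3 + (3/64)·4 + (1/32)·5 + (1/16)·6 + (1/32)·7 + (1/16)·8 + (1/64)·9 + (1/32)·10 + (1/16)·12 + (1/32)·14 + (1/32)·15 + (3/64)·16 + (1/32)·18 + (1/32)·20 + (1/32)·21 + (1/16)·24 + (1/64)·25 + (1/32)·28 + (1/32)·30 + (1/32)·32 + (1/32)·35 + (1/64)·36 + (1/32)·40 + (1/32)·42 + (1/32)·48 + (1/64)·49 + (1/32)·56 + (1/64)·64 = 81/4
Expected profit = 81/4 − 3 = 69/4

69/4 dollars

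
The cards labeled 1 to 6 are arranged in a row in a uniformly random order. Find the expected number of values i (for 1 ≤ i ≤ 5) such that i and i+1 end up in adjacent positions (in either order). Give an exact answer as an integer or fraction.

5/3

For each i ∈ {1,…,5}, let Xᵢ = 1 if i and i+1 are adjacent. P(Xᵢ=1) = 2·(6−1)!/6! = 2/6.
By linearity, E[ΣXᵢ] = (5)·(2/6) = 5/3.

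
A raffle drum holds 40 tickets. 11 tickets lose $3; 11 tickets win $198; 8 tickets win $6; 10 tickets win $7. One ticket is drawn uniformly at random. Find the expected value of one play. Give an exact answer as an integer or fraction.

E[payout] = (11/40)·(-3) + (11/40)·198 + (8/40)·6 + (10/40)·7 = 2263/40

2263/40 dollars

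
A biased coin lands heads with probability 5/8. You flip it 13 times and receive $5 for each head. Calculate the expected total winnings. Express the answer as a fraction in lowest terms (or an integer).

325/8 dollars

E[#heads] = 13·5/8 = 65/8 (linearity over flips).
E[winnings] = 5·65/8 = 325/8.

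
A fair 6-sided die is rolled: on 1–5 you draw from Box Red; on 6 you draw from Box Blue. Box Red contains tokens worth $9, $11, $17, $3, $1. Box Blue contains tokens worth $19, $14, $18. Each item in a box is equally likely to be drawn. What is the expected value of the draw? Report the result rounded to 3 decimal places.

$9.667

E[X | Box Red] = (9 + 11 + 17 + 3 + 1)/5 = 41/5
E[X | Box Blue] = (19 + 14 + 18)/3 = 17
E[X] = (5/6)·41/5 + (1/6)·17 = 29/3 ≈ 9.667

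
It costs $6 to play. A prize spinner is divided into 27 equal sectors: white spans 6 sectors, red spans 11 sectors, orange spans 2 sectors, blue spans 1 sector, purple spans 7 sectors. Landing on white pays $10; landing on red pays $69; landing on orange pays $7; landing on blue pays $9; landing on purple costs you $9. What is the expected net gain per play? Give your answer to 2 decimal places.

$22.85

E[payout] = (6/27)·10 + (11/27)·69 + (2/27)·7 + (1/27)·9 + (7/27)·(-9) = 779/27
Expected profit = 779/27 − 6 = 617/27 ≈ $22.85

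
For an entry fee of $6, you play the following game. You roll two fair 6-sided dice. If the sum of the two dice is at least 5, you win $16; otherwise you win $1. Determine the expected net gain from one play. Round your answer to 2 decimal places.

$7.50

E[payout] = (1/6)·1 + (5/6)·16 = 27/2
Expected profit = 27/2 − 6 = 15/2 ≈ $7.50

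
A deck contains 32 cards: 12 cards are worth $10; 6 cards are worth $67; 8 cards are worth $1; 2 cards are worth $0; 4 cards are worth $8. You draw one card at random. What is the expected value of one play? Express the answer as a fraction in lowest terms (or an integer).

E[payout] = (12/32)·10 + (6/32)·67 + (8/32)·1 + (2/32)·0 + (4/32)·8 = 281/16

281/16 dollars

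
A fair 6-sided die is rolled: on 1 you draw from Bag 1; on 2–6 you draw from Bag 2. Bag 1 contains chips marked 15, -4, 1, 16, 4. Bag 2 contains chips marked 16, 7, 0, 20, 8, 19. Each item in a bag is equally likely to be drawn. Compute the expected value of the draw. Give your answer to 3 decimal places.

E[X | Bag 1] = (15 − 4 + 1 + 16 + 4)/5 = 32/5
E[X | Bag 2] = (16 + 7 + 0 + 20 + 8 + 19)/6 = 35/3
E[X] = (1/6)·32/5 + (5/6)·35/3 = 971/90 ≈ 10.789

10.789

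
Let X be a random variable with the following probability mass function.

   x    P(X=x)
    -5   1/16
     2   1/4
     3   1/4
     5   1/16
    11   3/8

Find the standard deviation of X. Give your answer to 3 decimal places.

4.781

E[X] = 43/8, E[X²] = 207/4
Var(X) = E[X²] − (E[X])² = 207/4 − 1849/64 = 1463/64
SD(X) = √(1463/64) ≈ 4.781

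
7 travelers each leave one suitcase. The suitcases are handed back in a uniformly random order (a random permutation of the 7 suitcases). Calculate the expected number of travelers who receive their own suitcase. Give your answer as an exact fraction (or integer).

Let Xᵢ = 1 if person i gets their own suitcase. For each i, P(Xᵢ=1) = 1/7.
By linearity of expectation, E[X₁+…+X_7] = 7·(1/7) = 1.

1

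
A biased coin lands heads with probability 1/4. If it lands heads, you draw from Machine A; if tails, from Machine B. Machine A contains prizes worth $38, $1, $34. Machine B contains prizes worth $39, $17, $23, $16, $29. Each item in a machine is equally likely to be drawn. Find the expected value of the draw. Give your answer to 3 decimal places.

$24.683

E[X | Machine A] = (38 + 1 + 34)/3 = 73/3
E[X | Machine B] = (39 + 17 + 23 + 16 + 29)/5 = 124/5
E[X] = (1/4)·73/3 + (3/4)·124/5 = 1481/60 ≈ 24.683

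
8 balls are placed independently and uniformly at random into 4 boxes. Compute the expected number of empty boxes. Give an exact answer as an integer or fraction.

Let Xⱼ=1 if box j is empty. P(Xⱼ=1) = ((4-1)/4)^8 = 6561/65536.
By linearity, E[#empty] = 4·6561/65536 = 6561/16384.

6561/16384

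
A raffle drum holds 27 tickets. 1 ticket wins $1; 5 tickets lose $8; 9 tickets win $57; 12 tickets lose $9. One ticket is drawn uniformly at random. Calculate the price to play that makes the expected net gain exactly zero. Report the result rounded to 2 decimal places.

E[payout] = (1/27)·1 + (5/27)·(-8) + (9/27)·57 + (12/27)·(-9) = 122/9
Fair fee = E[payout] = 122/9 ≈ $13.56

$13.56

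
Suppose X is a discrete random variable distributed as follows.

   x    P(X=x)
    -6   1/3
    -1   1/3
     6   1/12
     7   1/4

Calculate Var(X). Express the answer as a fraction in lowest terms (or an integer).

3971/144

E[X] = (1/3)·(-6) + (1/3)·(-1) + (1/12)·6 + (1/4)·7 = -1/12
E[X²] = (1/3)·36 + (1/3)·1 + (1/12)·36 + (1/4)·49 = 331/12
Var(X) = 331/12 − (-1/12)² = 3971/144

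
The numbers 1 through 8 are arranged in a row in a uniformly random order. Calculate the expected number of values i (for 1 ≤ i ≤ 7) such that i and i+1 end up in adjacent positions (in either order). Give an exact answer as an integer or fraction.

For each i ∈ {1,…,7}, let Xᵢ = 1 if i and i+1 are adjacent. P(Xᵢ=1) = 2·(8−1)!/8! = 2/8.
By linearity, E[ΣXᵢ] = (7)·(2/8) = 7/4.

7/4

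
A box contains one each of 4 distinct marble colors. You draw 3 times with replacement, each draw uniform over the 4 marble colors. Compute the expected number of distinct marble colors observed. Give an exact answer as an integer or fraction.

Let Xⱼ=1 if type j appears at least once. P(Xⱼ=1) = 1 − ((4−1)/4)^3 = 37/64.
E[#distinct] = 4·37/64 = 37/16.

37/16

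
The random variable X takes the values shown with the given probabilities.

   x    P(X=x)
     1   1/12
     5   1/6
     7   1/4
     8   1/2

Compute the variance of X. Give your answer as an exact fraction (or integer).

73/18

E[X] = (1/12)·1 + (1/6)·5 + (1/4)·7 + (1/2)·8 = 20/3
E[X²] = (1/12)·1 + (1/6)·25 + (1/4)·49 + (1/2)·64 = 97/2
Var(X) = 97/2 − (20/3)² = 73/18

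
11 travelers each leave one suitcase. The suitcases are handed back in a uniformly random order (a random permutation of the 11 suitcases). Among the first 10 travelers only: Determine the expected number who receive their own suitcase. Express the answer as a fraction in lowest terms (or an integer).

10/11

Let Xᵢ = 1 if person i gets their own suitcase. For each i, P(Xᵢ=1) = 1/11.
By linearity of expectation, E[X₁+…+X_10] = 10·(1/11) = 10/11.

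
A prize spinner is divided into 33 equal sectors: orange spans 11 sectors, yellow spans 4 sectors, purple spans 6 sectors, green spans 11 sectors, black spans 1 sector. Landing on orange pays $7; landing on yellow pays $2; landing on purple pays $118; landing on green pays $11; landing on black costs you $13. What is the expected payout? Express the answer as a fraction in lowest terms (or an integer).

901/33 dollars

E[payout] = (11/33)·7 + (4/33)·2 + (6/33)·118 + (11/33)·11 + (1/33)·(-13) = 901/33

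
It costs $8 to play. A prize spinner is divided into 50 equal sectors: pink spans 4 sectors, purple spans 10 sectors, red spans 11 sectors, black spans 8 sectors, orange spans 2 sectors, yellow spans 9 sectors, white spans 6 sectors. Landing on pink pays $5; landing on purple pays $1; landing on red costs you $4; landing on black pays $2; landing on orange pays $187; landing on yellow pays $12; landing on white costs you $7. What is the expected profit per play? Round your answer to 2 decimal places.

$0.84

E[payout] = (4/50)·5 + (10/50)·1 + (11/50)·(-4) + (8/50)·2 + (2/50)·187 + (9/50)·12 + (6/50)·(-7) = 221/25
Expected profit = 221/25 − 8 = 21/25 ≈ $0.84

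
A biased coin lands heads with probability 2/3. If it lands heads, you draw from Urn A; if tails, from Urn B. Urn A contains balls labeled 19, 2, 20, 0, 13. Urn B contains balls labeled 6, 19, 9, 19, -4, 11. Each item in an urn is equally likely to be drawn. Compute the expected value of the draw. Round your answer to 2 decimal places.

10.53

E[X | Urn A] = (19 + 2 + 20 + 0 + 13)/5 = 54/5
E[X | Urn B] = (6 + 19 + 9 + 19 − 4 + 11)/6 = 10
E[X] = (2/3)·54/5 + (1/3)·10 = 158/15 ≈ 10.53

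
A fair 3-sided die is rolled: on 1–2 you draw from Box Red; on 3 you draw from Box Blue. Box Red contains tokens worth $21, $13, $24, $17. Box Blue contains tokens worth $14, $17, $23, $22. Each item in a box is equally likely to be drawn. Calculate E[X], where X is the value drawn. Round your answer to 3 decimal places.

$18.833

E[X | Box Red] = (21 + 13 + 24 + 17)/4 = 75/4
E[X | Box Blue] = (14 + 17 + 23 + 22)/4 = 19
E[X] = (2/3)·75/4 + (1/3)·19 = 113/6 ≈ 18.833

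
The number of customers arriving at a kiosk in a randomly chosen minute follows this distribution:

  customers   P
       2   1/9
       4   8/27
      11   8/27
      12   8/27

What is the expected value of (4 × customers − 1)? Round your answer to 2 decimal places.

31.89

E[4x-1] = (1/9)·7 + (8/27)·15 + (8/27)·43 + (8/27)·47
     = 287/9 ≈ 31.89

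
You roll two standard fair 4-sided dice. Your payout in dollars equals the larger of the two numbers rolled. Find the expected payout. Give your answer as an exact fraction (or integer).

25/8 dollars

Distribution of the larger of the two numbers rolled: 1 w.p. 1/16, 2 w.p. 3/16, 3 w.p. 5/16, 4 w.p. 7/16
E[payout] = (1/16)·1 + (3/16)·2 + (5/16)·3 + (7/16)·4 = 25/8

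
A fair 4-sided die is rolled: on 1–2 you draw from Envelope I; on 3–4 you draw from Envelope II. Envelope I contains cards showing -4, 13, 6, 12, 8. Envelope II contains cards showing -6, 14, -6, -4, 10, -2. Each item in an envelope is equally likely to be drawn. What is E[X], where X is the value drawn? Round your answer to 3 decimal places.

E[X | Envelope I] = (-4 + 13 + 6 + 12 + 8)/5 = 7
E[X | Envelope II] = (-6 + 14 − 6 − 4 + 10 − 2)/6 = 1
E[X] = (1/2)·7 + (1/2)·1 = 4 ≈ 4.000

4.000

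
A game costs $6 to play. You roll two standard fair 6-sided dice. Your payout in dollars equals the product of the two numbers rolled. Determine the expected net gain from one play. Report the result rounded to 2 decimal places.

$6.25

Distribution of the product of the two numbers rolled: 1 w.p. 1/36, 2 w.p. 1/18, 3 w.p. 1/18, 4 w.p. 1/12, 5 w.p. 1/18, 6 w.p. 1/9, …
E[payout] = (1/36)·1 + (1/18)·2 + (1/18)·3 + (1/12)·4 + (1/18)·5 + (1/9)·6 + (1/18)·8 + (1/36)·9 + (1/18)·10 + (1/9)·12 + (1/18)·15 + (1/36)·16 + (1/18)·18 + (1/18)·20 + (1/18)·24 + (1/36)·25 + (1/18)·30 + (1/36)·36 = 49/4
Expected profit = 49/4 − 6 = 25/4 ≈ $6.25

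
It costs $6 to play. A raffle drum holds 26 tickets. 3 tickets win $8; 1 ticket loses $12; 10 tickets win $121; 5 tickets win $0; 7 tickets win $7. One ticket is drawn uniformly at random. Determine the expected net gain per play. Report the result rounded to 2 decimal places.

E[payout] = (3/26)·8 + (1/26)·(-12) + (10/26)·121 + (5/26)·0 + (7/26)·7 = 1271/26
Expected profit = 1271/26 − 6 = 1115/26 ≈ $42.88

$42.88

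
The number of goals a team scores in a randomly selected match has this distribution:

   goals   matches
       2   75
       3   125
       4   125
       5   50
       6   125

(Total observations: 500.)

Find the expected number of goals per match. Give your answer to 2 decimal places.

Total = 500, so P(goals=2) = 75/500, etc.
E[X] = (3/20)·2 + (1/4)·3 + (1/4)·4 + (1/10)·5 + (1/4)·6
     = 81/20 ≈ 4.05

4.05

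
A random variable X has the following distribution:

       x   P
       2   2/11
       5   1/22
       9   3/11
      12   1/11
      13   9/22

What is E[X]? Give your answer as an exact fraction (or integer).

E[X] = (2/11)·2 + (1/22)·5 + (3/11)·9 + (1/11)·12 + (9/22)·13
     = 104/11

104/11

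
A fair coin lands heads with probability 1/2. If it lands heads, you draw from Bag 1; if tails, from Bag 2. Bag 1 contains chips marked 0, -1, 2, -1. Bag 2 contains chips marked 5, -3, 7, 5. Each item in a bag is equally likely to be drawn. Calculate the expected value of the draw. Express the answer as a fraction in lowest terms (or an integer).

E[X | Bag 1] = (0 − 1 + 2 − 1)/4 = 0
E[X | Bag 2] = (5 − 3 + 7 + 5)/4 = 7/2
E[X] = (1/2)·0 + (1/2)·7/2 = 7/4

7/4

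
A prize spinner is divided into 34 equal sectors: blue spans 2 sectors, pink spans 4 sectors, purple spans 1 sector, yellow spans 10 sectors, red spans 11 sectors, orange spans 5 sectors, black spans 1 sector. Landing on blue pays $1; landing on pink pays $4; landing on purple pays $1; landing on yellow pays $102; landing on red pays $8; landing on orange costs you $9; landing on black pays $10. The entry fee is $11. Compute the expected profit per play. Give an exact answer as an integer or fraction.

359/17 dollars

E[payout] = (2/34)·1 + (4/34)·4 + (1/34)·1 + (10/34)·102 + (11/34)·8 + (5/34)·(-9) + (1/34)·10 = 546/17
Expected profit = 546/17 − 11 = 359/17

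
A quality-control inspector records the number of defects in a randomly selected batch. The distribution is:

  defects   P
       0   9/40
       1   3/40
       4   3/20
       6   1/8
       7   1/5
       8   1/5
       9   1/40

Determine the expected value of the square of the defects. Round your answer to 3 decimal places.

31.600

E[X²] = (9/40)·0 + (3/40)·1 + (3/20)·16 + (1/8)·36 + (1/5)·49 + (1/5)·64 + (1/40)·81
     = 158/5 ≈ 31.600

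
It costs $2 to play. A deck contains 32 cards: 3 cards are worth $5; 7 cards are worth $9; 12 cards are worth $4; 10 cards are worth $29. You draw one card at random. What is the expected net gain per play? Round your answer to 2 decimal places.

$11.00

E[payout] = (3/32)·5 + (7/32)·9 + (12/32)·4 + (10/32)·29 = 13
Expected profit = 13 − 2 = 11 ≈ $11.00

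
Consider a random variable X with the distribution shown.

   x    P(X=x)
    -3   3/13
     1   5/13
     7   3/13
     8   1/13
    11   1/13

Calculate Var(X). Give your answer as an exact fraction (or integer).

E[X] = (3/13)·(-3) + (5/13)·1 + (3/13)·7 + (1/13)·8 + (1/13)·11 = 36/13
E[X²] = (3/13)·9 + (5/13)·1 + (3/13)·49 + (1/13)·64 + (1/13)·121 = 28
Var(X) = 28 − (36/13)² = 3436/169

3436/169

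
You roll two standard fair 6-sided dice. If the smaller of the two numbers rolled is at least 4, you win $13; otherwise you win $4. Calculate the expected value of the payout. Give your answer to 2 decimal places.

E[payout] = (3/4)·4 + (1/4)·13 = 25/4
≈ $6.25

$6.25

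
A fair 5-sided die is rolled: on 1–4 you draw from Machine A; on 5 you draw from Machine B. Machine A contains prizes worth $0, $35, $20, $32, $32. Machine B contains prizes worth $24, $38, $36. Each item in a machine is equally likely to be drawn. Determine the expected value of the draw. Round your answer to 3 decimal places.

E[X | Machine A] = (0 + 35 + 20 + 32 + 32)/5 = 119/5
E[X | Machine B] = (24 + 38 + 36)/3 = 98/3
E[X] = (4/5)·119/5 + (1/5)·98/3 = 1918/75 ≈ 25.573

$25.573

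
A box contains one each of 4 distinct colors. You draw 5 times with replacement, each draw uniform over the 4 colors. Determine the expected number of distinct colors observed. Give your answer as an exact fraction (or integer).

Let Xⱼ=1 if type j appears at least once. P(Xⱼ=1) = 1 − ((4−1)/4)^5 = 781/1024.
E[#distinct] = 4·781/1024 = 781/256.

781/256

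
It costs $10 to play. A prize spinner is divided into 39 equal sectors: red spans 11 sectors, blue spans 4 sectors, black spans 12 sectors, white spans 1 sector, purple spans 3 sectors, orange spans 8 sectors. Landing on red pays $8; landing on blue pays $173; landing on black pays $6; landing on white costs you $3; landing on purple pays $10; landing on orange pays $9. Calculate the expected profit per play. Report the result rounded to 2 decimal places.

$14.38

E[payout] = (11/39)·8 + (4/39)·173 + (12/39)·6 + (1/39)·(-3) + (3/39)·10 + (8/39)·9 = 317/13
Expected profit = 317/13 − 10 = 187/13 ≈ $14.38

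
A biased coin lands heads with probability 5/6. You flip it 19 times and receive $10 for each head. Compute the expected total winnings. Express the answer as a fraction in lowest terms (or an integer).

475/3 dollars

E[#heads] = 19·5/6 = 95/6 (linearity over flips).
E[winnings] = 10·95/6 = 475/3.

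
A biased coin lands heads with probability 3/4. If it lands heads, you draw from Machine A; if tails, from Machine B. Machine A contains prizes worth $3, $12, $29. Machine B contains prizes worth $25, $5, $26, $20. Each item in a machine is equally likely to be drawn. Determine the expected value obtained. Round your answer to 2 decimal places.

$15.75

E[X | Machine A] = (3 + 12 + 29)/3 = 44/3
E[X | Machine B] = (25 + 5 + 26 + 20)/4 = 19
E[X] = (3/4)·44/3 + (1/4)·19 = 63/4 ≈ 15.75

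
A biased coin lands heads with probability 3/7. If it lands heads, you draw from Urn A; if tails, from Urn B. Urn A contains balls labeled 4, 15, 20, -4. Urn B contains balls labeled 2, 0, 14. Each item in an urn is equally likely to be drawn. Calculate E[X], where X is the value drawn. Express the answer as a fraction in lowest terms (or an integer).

E[X | Urn A] = (4 + 15 + 20 − 4)/4 = 35/4
E[X | Urn B] = (2 + 0 + 14)/3 = 16/3
E[X] = (3/7)·35/4 + (4/7)·16/3 = 571/84

571/84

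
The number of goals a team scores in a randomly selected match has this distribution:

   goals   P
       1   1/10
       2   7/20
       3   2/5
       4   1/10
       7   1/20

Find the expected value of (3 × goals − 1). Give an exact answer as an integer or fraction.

29/4

E[3x-1] = (1/10)·2 + (7/20)·5 + (2/5)·8 + (1/10)·11 + (1/20)·20
     = 29/4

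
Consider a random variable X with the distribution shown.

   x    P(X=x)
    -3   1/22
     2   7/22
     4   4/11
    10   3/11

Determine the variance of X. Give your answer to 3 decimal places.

E[X] = (1/22)·(-3) + (7/22)·2 + (4/11)·4 + (3/11)·10 = 103/22
E[X²] = (1/22)·9 + (7/22)·4 + (4/11)·16 + (3/11)·100 = 765/22
Var(X) = 765/22 − (103/22)² = 6221/484 ≈ 12.853

12.853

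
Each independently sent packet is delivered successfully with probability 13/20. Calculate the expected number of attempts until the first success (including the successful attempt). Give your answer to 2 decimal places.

For a geometric distribution, E[trials] = 1/p = 1/(13/20) = 20/13.
≈ 1.54

1.54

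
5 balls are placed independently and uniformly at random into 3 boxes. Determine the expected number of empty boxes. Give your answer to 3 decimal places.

Let Xⱼ=1 if box j is empty. P(Xⱼ=1) = ((3-1)/3)^5 = 32/243.
By linearity, E[#empty] = 3·32/243 = 32/81.
≈ 0.395

0.395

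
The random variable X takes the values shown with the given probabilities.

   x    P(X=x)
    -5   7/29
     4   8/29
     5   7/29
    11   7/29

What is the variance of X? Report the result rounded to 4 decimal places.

E[X] = (7/29)·(-5) + (8/29)·4 + (7/29)·5 + (7/29)·11 = 109/29
E[X²] = (7/29)·25 + (8/29)·16 + (7/29)·25 + (7/29)·121 = 1325/29
Var(X) = 1325/29 − (109/29)² = 26544/841 ≈ 31.5624

31.5624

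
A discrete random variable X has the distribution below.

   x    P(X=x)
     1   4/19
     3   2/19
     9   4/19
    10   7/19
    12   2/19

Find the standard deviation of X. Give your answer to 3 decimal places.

E[X] = 140/19, E[X²] = 1334/19
Var(X) = E[X²] − (E[X])² = 1334/19 − 19600/361 = 5746/361
SD(X) = √(5746/361) ≈ 3.990

3.990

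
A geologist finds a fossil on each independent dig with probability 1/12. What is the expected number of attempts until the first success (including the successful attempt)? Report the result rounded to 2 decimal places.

12.00

For a geometric distribution, E[trials] = 1/p = 1/(1/12) = 12.
≈ 12.00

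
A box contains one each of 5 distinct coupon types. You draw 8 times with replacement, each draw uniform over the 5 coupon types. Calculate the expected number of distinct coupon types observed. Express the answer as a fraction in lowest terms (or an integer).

325089/78125

Let Xⱼ=1 if type j appears at least once. P(Xⱼ=1) = 1 − ((5−1)/5)^8 = 325089/390625.
E[#distinct] = 5·325089/390625 = 325089/78125.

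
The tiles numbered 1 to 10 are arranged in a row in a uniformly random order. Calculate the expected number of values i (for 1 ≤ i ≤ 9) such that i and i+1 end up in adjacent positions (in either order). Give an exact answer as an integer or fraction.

For each i ∈ {1,…,9}, let Xᵢ = 1 if i and i+1 are adjacent. P(Xᵢ=1) = 2·(10−1)!/10! = 2/10.
By linearity, E[ΣXᵢ] = (9)·(2/10) = 9/5.

9/5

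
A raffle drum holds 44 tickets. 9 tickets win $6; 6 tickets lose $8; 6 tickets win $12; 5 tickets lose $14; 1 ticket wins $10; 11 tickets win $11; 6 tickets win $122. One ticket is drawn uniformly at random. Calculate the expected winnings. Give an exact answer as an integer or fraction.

871/44 dollars

E[payout] = (9/44)·6 + (6/44)·(-8) + (6/44)·12 + (5/44)·(-14) + (1/44)·10 + (11/44)·11 + (6/44)·122 = 871/44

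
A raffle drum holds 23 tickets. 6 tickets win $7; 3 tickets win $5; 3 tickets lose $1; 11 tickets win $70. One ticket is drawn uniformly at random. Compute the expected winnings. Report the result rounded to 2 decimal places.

$35.83

E[payout] = (6/23)·7 + (3/23)·5 + (3/23)·(-1) + (11/23)·70 = 824/23
≈ $35.83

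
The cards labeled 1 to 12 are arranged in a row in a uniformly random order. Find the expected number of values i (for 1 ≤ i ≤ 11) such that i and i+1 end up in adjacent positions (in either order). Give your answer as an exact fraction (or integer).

11/6

For each i ∈ {1,…,11}, let Xᵢ = 1 if i and i+1 are adjacent. P(Xᵢ=1) = 2·(12−1)!/12! = 2/12.
By linearity, E[ΣXᵢ] = (11)·(2/12) = 11/6.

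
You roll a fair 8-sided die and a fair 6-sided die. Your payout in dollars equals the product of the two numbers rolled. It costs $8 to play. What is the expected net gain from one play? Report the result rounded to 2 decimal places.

Distribution of the product of the two numbers rolled: 1 w.p. 1/48, 2 w.p. 1/24, 3 w.p. 1/24, 4 w.p. 1/16, 5 w.p. 1/24, 6 w.p. 1/12, …
E[payout] = (1/48)·1 + (1/24)·2 + (1/24)·3 + (1/16)·4 + (1/24)·5 + (1/12)·6 + (1/48)·7 + (1/16)·8 + (1/48)·9 + (1/24)·10 + (1/12)·12 + (1/48)·14 + (1/24)·15 + (1/24)·16 + (1/24)·18 + (1/24)·20 + (1/48)·21 + (1/16)·24 + (1/48)·25 + (1/48)·28 + (1/24)·30 + (1/48)·32 + (1/48)·35 + (1/48)·36 + (1/48)·40 + (1/48)·42 + (1/48)·48 = 63/4
Expected profit = 63/4 − 8 = 31/4 ≈ $7.75

$7.75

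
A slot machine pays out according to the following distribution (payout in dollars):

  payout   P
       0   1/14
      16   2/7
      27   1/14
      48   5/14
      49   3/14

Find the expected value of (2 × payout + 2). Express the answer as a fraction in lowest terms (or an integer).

492/7

E[2x+2] = (1/14)·2 + (2/7)·34 + (1/14)·56 + (5/14)·98 + (3/14)·100
     = 492/7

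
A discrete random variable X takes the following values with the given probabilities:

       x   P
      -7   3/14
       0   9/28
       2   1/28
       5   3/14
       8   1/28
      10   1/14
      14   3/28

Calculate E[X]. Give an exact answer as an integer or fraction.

E[X] = (3/14)·(-7) + (9/28)·0 + (1/28)·2 + (3/14)·5 + (1/28)·8 + (1/14)·10 + (3/28)·14
     = 15/7

15/7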